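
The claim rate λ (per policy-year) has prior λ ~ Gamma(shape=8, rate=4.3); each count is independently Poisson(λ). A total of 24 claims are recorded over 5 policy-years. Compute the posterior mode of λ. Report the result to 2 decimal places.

Σxᵢ = 24, n = 5.
Posterior ∝ λ^7e^(−4.3λ) · λ^24e^(−5λ) = λ^31e^(−9.3λ), i.e. Gamma(shape=32, rate=9.3).
The mode of a Gamma(a, b) with a ≥ 1 (shape–rate) is (a−1)/b = 31/9.3 ≈ 3.33.

λ̂_MAP = 3.33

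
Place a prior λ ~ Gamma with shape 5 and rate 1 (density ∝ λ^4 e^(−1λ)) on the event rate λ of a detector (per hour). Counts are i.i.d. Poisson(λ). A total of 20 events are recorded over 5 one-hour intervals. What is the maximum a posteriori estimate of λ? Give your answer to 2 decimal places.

Σxᵢ = 20, n = 5.
Posterior ∝ λ^4e^(−1λ) · λ^20e^(−5λ) = λ^24e^(−6λ), i.e. Gamma(shape=25, rate=6).
The mode of a Gamma(a, b) with a ≥ 1 (shape–rate) is (a−1)/b = 24/6 ≈ 4.00.

λ̂_MAP = 4.00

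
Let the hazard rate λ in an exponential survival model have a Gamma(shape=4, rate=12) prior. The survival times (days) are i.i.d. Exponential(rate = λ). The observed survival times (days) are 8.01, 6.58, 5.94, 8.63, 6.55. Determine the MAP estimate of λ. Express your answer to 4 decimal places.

λ̂_MAP = 0.1677

The Exponential(rate=λ) likelihood is ∝ λ^n e^(−λΣtᵢ). Here n = 5 and Σtᵢ = 8.01 + 6.58 + 5.94 + 8.63 + 6.55 = 35.71.
Posterior ∝ λ^3e^(−12λ) · λ^5e^(−35.71λ) = λ^8e^(−47.71λ), i.e. Gamma(9, 47.71).
Mode = (a−1)/b = 8/47.71 ≈ 0.1677.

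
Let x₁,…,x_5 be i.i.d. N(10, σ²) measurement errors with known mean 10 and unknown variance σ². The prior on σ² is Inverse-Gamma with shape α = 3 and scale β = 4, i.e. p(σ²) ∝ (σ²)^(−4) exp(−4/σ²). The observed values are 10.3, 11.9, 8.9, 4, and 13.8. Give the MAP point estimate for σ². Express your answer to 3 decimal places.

Sum of squared deviations about the known mean: SS = (10.3−10)² + (11.9−10)² + (8.9−10)² + (4−10)² + (13.8−10)² = 55.35.
The Normal likelihood contributes (σ²)^(−n/2) exp(−SS/(2σ²)), so the posterior is Inverse-Gamma(α + n/2, β + SS/2) = Inverse-Gamma(5.5, 31.675).
The mode of Inverse-Gamma(a, b) is b/(a+1) = 31.675/6.5 ≈ 4.873.

σ̂²_MAP = 4.873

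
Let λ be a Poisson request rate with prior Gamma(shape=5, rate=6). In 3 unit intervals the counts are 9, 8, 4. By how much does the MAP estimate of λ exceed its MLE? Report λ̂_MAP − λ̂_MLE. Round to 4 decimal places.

Σxᵢ = 21. Posterior is Gamma(26, 9); MAP = (26−1)/9 = 25/9 ≈ 2.77778.
MLE = x̄ = 21/3 ≈ 7.00000.
Difference = 25/9 − 21/3 = -38/9 ≈ -4.2222.

MAP − MLE = -4.2222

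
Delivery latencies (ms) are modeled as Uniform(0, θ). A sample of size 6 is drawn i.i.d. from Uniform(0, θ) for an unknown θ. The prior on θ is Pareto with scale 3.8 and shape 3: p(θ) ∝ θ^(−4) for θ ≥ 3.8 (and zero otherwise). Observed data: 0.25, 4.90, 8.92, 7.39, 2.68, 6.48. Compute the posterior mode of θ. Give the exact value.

θ̂_MAP = 8.92

The Uniform(0, θ) likelihood is θ^(−n) for θ ≥ max(xᵢ), zero otherwise. Here max(xᵢ) = 8.92.
Posterior ∝ θ^(−4) · θ^(−6) = θ^(−10) on θ ≥ max(3.8, 8.92) = 8.92.
This density is strictly decreasing in θ, so the posterior mode lies at the lower boundary of the support.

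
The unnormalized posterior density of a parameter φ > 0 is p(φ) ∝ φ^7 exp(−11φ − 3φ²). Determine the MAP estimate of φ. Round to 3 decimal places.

ℓ'(φ) = 7/φ − 11 − 6φ. Setting this to zero and multiplying by φ: 6φ² + 11φ − 7 = 0.
φ = (−11 + √(11² + 4·6·7)) / (2·6) = (−11 + √289) / 12 = (−11 + 17)/12 = 1/2.
ℓ''(φ) = −7/φ² − 6 < 0, confirming a maximum.

φ̂_MAP = 0.500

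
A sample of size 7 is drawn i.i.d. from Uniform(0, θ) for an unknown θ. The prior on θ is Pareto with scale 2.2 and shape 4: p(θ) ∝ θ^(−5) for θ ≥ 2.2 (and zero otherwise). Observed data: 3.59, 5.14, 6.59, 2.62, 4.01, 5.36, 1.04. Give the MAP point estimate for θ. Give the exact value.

θ̂_MAP = 6.59

The Uniform(0, θ) likelihood is θ^(−n) for θ ≥ max(xᵢ), zero otherwise. Here max(xᵢ) = 6.59.
Posterior ∝ θ^(−5) · θ^(−7) = θ^(−12) on θ ≥ max(2.2, 6.59) = 6.59.
This density is strictly decreasing in θ, so the posterior mode lies at the lower boundary of the support.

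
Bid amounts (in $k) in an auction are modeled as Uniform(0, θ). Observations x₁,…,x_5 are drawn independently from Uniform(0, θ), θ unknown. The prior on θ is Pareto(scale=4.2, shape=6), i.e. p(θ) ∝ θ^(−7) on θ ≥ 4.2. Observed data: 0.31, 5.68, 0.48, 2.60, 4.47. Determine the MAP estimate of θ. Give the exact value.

The Uniform(0, θ) likelihood is θ^(−n) for θ ≥ max(xᵢ), zero otherwise. Here max(xᵢ) = 5.68.
Posterior ∝ θ^(−7) · θ^(−5) = θ^(−12) on θ ≥ max(4.2, 5.68) = 5.68.
This density is strictly decreasing in θ, so the posterior mode lies at the lower boundary of the support.

θ̂_MAP = 5.68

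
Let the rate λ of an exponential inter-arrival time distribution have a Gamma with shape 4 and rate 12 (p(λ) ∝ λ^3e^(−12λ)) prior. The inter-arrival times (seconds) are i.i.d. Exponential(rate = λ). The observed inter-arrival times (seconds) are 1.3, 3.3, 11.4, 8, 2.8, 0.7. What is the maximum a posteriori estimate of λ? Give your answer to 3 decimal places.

The Exponential(rate=λ) likelihood is ∝ λ^n e^(−λΣtᵢ). Here n = 6 and Σtᵢ = 1.3 + 3.3 + 11.4 + 8 + 2.8 + 0.7 = 27.5.
Posterior ∝ λ^3e^(−12λ) · λ^6e^(−27.5λ) = λ^9e^(−39.5λ), i.e. Gamma(10, 39.5).
Mode = (a−1)/b = 9/39.5 ≈ 0.228.

λ̂_MAP = 0.228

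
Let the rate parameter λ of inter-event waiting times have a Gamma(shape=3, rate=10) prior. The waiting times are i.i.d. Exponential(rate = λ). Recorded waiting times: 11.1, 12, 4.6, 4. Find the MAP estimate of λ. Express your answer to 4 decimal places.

The Exponential(rate=λ) likelihood is ∝ λ^n e^(−λΣtᵢ). Here n = 4 and Σtᵢ = 11.1 + 12 + 4.6 + 4 = 31.7.
Posterior ∝ λ^2e^(−10λ) · λ^4e^(−31.7λ) = λ^6e^(−41.7λ), i.e. Gamma(7, 41.7).
Mode = (a−1)/b = 6/41.7 ≈ 0.1439.

λ̂_MAP = 0.1439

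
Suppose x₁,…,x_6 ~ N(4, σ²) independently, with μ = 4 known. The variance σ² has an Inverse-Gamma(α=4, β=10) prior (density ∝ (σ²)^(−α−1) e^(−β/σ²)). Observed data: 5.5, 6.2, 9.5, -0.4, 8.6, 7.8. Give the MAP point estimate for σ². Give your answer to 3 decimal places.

σ̂²_MAP = 7.019

Sum of squared deviations about the known mean: SS = (5.5−4)² + (6.2−4)² + (9.5−4)² + (-0.4−4)² + (8.6−4)² + (7.8−4)² = 92.3.
The Normal likelihood contributes (σ²)^(−n/2) exp(−SS/(2σ²)), so the posterior is Inverse-Gamma(α + n/2, β + SS/2) = Inverse-Gamma(7, 56.15).
The mode of Inverse-Gamma(a, b) is b/(a+1) = 56.15/8 ≈ 7.019.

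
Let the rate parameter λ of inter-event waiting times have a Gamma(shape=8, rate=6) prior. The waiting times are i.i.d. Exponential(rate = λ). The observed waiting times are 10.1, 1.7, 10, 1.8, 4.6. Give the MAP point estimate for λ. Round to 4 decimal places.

The Exponential(rate=λ) likelihood is ∝ λ^n e^(−λΣtᵢ). Here n = 5 and Σtᵢ = 10.1 + 1.7 + 10 + 1.8 + 4.6 = 28.2.
Posterior ∝ λ^7e^(−6λ) · λ^5e^(−28.2λ) = λ^12e^(−34.2λ), i.e. Gamma(13, 34.2).
Mode = (a−1)/b = 12/34.2 ≈ 0.3509.

λ̂_MAP = 0.3509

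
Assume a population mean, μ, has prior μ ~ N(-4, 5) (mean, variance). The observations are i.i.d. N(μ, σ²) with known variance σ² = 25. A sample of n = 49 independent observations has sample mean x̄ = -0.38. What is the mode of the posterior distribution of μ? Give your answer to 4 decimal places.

n = 49, x̄ = -0.38.
For a Normal prior and Normal likelihood with known variance, the posterior is Normal; its mode equals its mean, the precision-weighted average.
Prior precision 1/σ₀² = 1/5 = 0.2; data precision n/σ² = 49/25 = 1.96.
μ̂ = (0.2·(-4) + 1.96·(-0.38)) / (0.2 + 1.96) = (-1.5448)/2.16 = -1931/2700 ≈ -0.7152.

μ̂_MAP = -0.7152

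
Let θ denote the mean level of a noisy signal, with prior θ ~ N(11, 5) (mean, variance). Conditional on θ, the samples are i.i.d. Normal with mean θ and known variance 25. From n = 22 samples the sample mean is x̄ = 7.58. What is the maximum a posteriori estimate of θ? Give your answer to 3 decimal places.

θ̂_MAP = 8.213

n = 22, x̄ = 7.58.
For a Normal prior and Normal likelihood with known variance, the posterior is Normal; its mode equals its mean, the precision-weighted average.
Prior precision 1/σ₀² = 1/5 = 0.2; data precision n/σ² = 22/25 = 0.88.
θ̂ = (0.2·11 + 0.88·7.58) / (0.2 + 0.88) = 8.8704/1.08 = 616/75 ≈ 8.213.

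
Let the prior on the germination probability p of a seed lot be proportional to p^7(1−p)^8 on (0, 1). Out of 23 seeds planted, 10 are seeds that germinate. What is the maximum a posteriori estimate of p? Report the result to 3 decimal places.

p̂_MAP = 0.447

The prior density ∝ p^7(1−p)^8 is the kernel of Beta(8, 9).
Data: 10 successes in 23 trials. The binomial likelihood contributes p^10(1−p)^13, so the posterior is Beta(8+10, 9+13) = Beta(18, 22).
For Beta(a, b) with a, b > 1 the mode is (a−1)/(a+b−2) = 17/38 ≈ 0.447.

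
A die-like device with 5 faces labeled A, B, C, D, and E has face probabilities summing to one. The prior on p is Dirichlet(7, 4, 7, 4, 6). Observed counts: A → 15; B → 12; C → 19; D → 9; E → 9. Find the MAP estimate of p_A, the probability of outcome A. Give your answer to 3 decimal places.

The posterior is Dirichlet(αᵢ + nᵢ) = Dirichlet(22, 16, 26, 13, 15).
For a Dirichlet(a₁,…,a_K) with all aᵢ > 1, the mode has j-th component (aⱼ − 1)/(Σaᵢ − K).
Here Σaᵢ = 92 and K = 5, so p_A = (22 − 1)/(92 − 5) = 21/87 ≈ 0.241.

MAP estimate of p_A = 0.241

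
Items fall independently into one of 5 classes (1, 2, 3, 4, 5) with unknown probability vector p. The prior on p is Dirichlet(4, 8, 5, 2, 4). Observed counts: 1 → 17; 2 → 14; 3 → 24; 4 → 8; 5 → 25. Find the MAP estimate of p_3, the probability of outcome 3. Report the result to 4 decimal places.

MAP estimate: 0.2642

The posterior is Dirichlet(αᵢ + nᵢ) = Dirichlet(21, 22, 29, 10, 29).
For a Dirichlet(a₁,…,a_K) with all aᵢ > 1, the mode has j-th component (aⱼ − 1)/(Σaᵢ − K).
Here Σaᵢ = 111 and K = 5, so p_3 = (29 − 1)/(111 − 5) = 28/106 ≈ 0.2642.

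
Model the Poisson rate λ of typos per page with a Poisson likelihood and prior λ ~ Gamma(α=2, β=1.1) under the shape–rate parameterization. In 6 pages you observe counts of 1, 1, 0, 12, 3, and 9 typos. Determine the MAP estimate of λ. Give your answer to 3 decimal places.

Σxᵢ = 1+1+0+12+3+9 = 26, with n = 6.
Posterior ∝ λe^(−1.1λ) · λ^26e^(−6λ) = λ^27e^(−7.1λ), i.e. Gamma(shape=28, rate=7.1).
The mode of a Gamma(a, b) with a ≥ 1 (shape–rate) is (a−1)/b = 27/7.1 ≈ 3.803.

λ̂_MAP = 3.803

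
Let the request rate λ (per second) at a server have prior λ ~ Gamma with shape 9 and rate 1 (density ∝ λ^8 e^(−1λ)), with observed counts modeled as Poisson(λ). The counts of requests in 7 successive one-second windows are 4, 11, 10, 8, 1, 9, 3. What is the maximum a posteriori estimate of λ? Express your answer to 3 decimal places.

Σxᵢ = 4+11+10+8+1+9+3 = 46, with n = 7.
Posterior ∝ λ^8e^(−1λ) · λ^46e^(−7λ) = λ^54e^(−8λ), i.e. Gamma(shape=55, rate=8).
The mode of a Gamma(a, b) with a ≥ 1 (shape–rate) is (a−1)/b = 54/8 ≈ 6.750.

λ̂_MAP = 6.750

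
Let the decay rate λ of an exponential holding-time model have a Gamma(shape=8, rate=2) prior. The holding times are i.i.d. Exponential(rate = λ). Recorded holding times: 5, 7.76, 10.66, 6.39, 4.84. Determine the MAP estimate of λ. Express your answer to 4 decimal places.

λ̂_MAP = 0.3274

The Exponential(rate=λ) likelihood is ∝ λ^n e^(−λΣtᵢ). Here n = 5 and Σtᵢ = 5 + 7.76 + 10.66 + 6.39 + 4.84 = 34.65.
Posterior ∝ λ^7e^(−2λ) · λ^5e^(−34.65λ) = λ^12e^(−36.65λ), i.e. Gamma(13, 36.65).
Mode = (a−1)/b = 12/36.65 ≈ 0.3274.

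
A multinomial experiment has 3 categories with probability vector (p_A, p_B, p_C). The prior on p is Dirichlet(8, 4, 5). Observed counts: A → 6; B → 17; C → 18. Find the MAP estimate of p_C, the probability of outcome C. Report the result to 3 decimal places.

The posterior is Dirichlet(αᵢ + nᵢ) = Dirichlet(14, 21, 23).
For a Dirichlet(a₁,…,a_K) with all aᵢ > 1, the mode has j-th component (aⱼ − 1)/(Σaᵢ − K).
Here Σaᵢ = 58 and K = 3, so p_C = (23 − 1)/(58 − 3) = 22/55 ≈ 0.400.

MAP estimate of p_C = 0.400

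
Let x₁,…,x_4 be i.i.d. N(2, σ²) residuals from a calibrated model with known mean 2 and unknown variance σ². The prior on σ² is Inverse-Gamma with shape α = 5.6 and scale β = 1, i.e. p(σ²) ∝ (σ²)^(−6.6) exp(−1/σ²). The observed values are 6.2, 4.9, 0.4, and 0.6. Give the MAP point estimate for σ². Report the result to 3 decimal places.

Sum of squared deviations about the known mean: SS = (6.2−2)² + (4.9−2)² + (0.4−2)² + (0.6−2)² = 30.57.
The Normal likelihood contributes (σ²)^(−n/2) exp(−SS/(2σ²)), so the posterior is Inverse-Gamma(α + n/2, β + SS/2) = Inverse-Gamma(7.6, 16.285).
The mode of Inverse-Gamma(a, b) is b/(a+1) = 16.285/8.6 ≈ 1.894.

σ̂²_MAP = 1.894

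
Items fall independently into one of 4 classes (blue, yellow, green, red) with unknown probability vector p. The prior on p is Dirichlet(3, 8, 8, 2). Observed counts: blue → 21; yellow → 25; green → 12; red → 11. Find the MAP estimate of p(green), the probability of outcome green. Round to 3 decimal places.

The posterior is Dirichlet(αᵢ + nᵢ) = Dirichlet(24, 33, 20, 13).
For a Dirichlet(a₁,…,a_K) with all aᵢ > 1, the mode has j-th component (aⱼ − 1)/(Σaᵢ − K).
Here Σaᵢ = 90 and K = 4, so p(green) = (20 − 1)/(90 − 4) = 19/86 ≈ 0.221.

MAP estimate of p(green) = 0.221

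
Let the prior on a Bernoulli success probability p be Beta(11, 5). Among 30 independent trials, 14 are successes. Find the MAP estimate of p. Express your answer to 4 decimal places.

p̂_MAP = 0.5455

Prior: Beta(11, 5).
Data: 14 successes in 30 trials. The binomial likelihood contributes p^14(1−p)^16, so the posterior is Beta(11+14, 5+16) = Beta(25, 21).
For Beta(a, b) with a, b > 1 the mode is (a−1)/(a+b−2) = 24/44 ≈ 0.5455.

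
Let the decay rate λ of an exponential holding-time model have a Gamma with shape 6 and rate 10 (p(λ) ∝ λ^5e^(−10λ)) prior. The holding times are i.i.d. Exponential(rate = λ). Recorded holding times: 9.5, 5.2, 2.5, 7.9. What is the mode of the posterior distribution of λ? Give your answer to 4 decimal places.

The Exponential(rate=λ) likelihood is ∝ λ^n e^(−λΣtᵢ). Here n = 4 and Σtᵢ = 9.5 + 5.2 + 2.5 + 7.9 = 25.1.
Posterior ∝ λ^5e^(−10λ) · λ^4e^(−25.1λ) = λ^9e^(−35.1λ), i.e. Gamma(10, 35.1).
Mode = (a−1)/b = 9/35.1 ≈ 0.2564.

λ̂_MAP = 0.2564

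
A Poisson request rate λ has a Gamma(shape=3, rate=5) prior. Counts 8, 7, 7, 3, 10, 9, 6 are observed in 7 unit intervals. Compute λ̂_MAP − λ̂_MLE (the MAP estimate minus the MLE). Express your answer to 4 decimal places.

MAP − MLE = -2.8095

Σxᵢ = 50. Posterior is Gamma(53, 12); MAP = (53−1)/12 = 52/12 ≈ 4.33333.
MLE = x̄ = 50/7 ≈ 7.14286.
Difference = 52/12 − 50/7 = -59/21 ≈ -2.8095.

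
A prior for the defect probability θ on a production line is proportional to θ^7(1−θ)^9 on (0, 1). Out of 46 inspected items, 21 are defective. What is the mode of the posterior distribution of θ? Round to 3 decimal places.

θ̂_MAP = 0.452

The prior density ∝ θ^7(1−θ)^9 is the kernel of Beta(8, 10).
Data: 21 successes in 46 trials. The binomial likelihood contributes θ^21(1−θ)^25, so the posterior is Beta(8+21, 10+25) = Beta(29, 35).
For Beta(a, b) with a, b > 1 the mode is (a−1)/(a+b−2) = 28/62 ≈ 0.452.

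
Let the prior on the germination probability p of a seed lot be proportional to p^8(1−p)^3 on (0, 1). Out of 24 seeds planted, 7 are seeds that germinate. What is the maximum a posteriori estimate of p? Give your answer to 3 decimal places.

The prior density ∝ p^8(1−p)^3 is the kernel of Beta(9, 4).
Data: 7 successes in 24 trials. The binomial likelihood contributes p^7(1−p)^17, so the posterior is Beta(9+7, 4+17) = Beta(16, 21).
For Beta(a, b) with a, b > 1 the mode is (a−1)/(a+b−2) = 15/35 ≈ 0.429.

p̂_MAP = 0.429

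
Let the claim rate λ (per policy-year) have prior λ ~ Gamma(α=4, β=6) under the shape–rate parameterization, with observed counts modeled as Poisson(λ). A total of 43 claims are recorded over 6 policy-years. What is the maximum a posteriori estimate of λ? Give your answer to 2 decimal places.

Σxᵢ = 43, n = 6.
Posterior ∝ λ^3e^(−6λ) · λ^43e^(−6λ) = λ^46e^(−12λ), i.e. Gamma(shape=47, rate=12).
The mode of a Gamma(a, b) with a ≥ 1 (shape–rate) is (a−1)/b = 46/12 ≈ 3.83.

λ̂_MAP = 3.83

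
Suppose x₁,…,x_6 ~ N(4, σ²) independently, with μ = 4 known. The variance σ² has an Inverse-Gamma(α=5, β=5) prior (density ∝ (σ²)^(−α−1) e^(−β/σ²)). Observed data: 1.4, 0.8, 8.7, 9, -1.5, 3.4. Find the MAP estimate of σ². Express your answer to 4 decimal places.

σ̂²_MAP = 5.8167

Sum of squared deviations about the known mean: SS = (1.4−4)² + (0.8−4)² + (8.7−4)² + (9−4)² + (-1.5−4)² + (3.4−4)² = 94.7.
The Normal likelihood contributes (σ²)^(−n/2) exp(−SS/(2σ²)), so the posterior is Inverse-Gamma(α + n/2, β + SS/2) = Inverse-Gamma(8, 52.35).
The mode of Inverse-Gamma(a, b) is b/(a+1) = 52.35/9 ≈ 5.8167.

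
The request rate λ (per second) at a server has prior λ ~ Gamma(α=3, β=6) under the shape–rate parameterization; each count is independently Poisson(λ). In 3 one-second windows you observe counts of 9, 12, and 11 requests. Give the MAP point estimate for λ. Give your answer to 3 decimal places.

λ̂_MAP = 3.778

Σxᵢ = 9+12+11 = 32, with n = 3.
Posterior ∝ λ^2e^(−6λ) · λ^32e^(−3λ) = λ^34e^(−9λ), i.e. Gamma(shape=35, rate=9).
The mode of a Gamma(a, b) with a ≥ 1 (shape–rate) is (a−1)/b = 34/9 ≈ 3.778.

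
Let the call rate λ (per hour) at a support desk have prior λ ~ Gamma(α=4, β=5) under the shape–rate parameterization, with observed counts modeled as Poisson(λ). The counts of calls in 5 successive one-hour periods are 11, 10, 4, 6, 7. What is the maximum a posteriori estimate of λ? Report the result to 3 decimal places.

λ̂_MAP = 4.100

Σxᵢ = 11+10+4+6+7 = 38, with n = 5.
Posterior ∝ λ^3e^(−5λ) · λ^38e^(−5λ) = λ^41e^(−10λ), i.e. Gamma(shape=42, rate=10).
The mode of a Gamma(a, b) with a ≥ 1 (shape–rate) is (a−1)/b = 41/10 ≈ 4.100.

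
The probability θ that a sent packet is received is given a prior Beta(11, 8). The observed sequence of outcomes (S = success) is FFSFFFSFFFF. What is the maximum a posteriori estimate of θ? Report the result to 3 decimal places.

θ̂_MAP = 0.429

Prior: Beta(11, 8).
Data: 2 successes in 11 trials (from the sequence). The binomial likelihood contributes θ^2(1−θ)^9, so the posterior is Beta(11+2, 8+9) = Beta(13, 17).
For Beta(a, b) with a, b > 1 the mode is (a−1)/(a+b−2) = 12/28 ≈ 0.429.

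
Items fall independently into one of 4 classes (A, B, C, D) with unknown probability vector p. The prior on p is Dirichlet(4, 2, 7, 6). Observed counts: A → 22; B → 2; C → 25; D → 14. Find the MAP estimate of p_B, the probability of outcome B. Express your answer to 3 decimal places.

MAP estimate of p_B = 0.038

The posterior is Dirichlet(αᵢ + nᵢ) = Dirichlet(26, 4, 32, 20).
For a Dirichlet(a₁,…,a_K) with all aᵢ > 1, the mode has j-th component (aⱼ − 1)/(Σaᵢ − K).
Here Σaᵢ = 82 and K = 4, so p_B = (4 − 1)/(82 − 4) = 3/78 ≈ 0.038.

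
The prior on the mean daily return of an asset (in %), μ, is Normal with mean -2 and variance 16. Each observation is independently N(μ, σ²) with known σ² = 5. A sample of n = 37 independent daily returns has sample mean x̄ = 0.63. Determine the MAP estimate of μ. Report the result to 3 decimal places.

n = 37, x̄ = 0.63.
For a Normal prior and Normal likelihood with known variance, the posterior is Normal; its mode equals its mean, the precision-weighted average.
Prior precision 1/σ₀² = 1/16 = 0.0625; data precision n/σ² = 37/5 = 7.4.
μ̂ = (0.0625·(-2) + 7.4·0.63) / (0.0625 + 7.4) = 4.537/7.4625 = 9074/14925 ≈ 0.608.

μ̂_MAP = 0.608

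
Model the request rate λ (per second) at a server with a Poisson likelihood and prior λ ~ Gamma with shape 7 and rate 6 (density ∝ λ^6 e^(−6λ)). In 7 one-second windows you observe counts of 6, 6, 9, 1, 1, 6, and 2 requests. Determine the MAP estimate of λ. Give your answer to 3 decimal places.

λ̂_MAP = 2.846

Σxᵢ = 6+6+9+1+1+6+2 = 31, with n = 7.
Posterior ∝ λ^6e^(−6λ) · λ^31e^(−7λ) = λ^37e^(−13λ), i.e. Gamma(shape=38, rate=13).
The mode of a Gamma(a, b) with a ≥ 1 (shape–rate) is (a−1)/b = 37/13 ≈ 2.846.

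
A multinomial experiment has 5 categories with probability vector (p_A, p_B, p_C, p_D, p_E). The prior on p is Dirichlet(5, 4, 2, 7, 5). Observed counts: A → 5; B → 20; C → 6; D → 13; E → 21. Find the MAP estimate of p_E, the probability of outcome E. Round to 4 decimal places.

MAP estimate of p_E = 0.3012

The posterior is Dirichlet(αᵢ + nᵢ) = Dirichlet(10, 24, 8, 20, 26).
For a Dirichlet(a₁,…,a_K) with all aᵢ > 1, the mode has j-th component (aⱼ − 1)/(Σaᵢ − K).
Here Σaᵢ = 88 and K = 5, so p_E = (26 − 1)/(88 − 5) = 25/83 ≈ 0.3012.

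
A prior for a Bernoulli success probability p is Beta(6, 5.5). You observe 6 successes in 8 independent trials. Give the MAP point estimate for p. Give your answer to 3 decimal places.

p̂_MAP = 0.629

Prior: Beta(6, 5.5).
Data: 6 successes in 8 trials. The binomial likelihood contributes p^6(1−p)^2, so the posterior is Beta(6+6, 5.5+2) = Beta(12, 7.5).
For Beta(a, b) with a, b > 1 the mode is (a−1)/(a+b−2) = 11/17.5 ≈ 0.629.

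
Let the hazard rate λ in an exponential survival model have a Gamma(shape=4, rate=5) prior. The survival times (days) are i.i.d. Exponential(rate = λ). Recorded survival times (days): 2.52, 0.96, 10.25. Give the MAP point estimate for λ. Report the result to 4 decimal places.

The Exponential(rate=λ) likelihood is ∝ λ^n e^(−λΣtᵢ). Here n = 3 and Σtᵢ = 2.52 + 0.96 + 10.25 = 13.73.
Posterior ∝ λ^3e^(−5λ) · λ^3e^(−13.73λ) = λ^6e^(−18.73λ), i.e. Gamma(7, 18.73).
Mode = (a−1)/b = 6/18.73 ≈ 0.3203.

λ̂_MAP = 0.3203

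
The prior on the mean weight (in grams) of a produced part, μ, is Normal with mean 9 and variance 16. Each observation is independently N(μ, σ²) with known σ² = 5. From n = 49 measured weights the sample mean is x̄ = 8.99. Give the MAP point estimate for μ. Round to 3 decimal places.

μ̂_MAP = 8.990

n = 49, x̄ = 8.99.
For a Normal prior and Normal likelihood with known variance, the posterior is Normal; its mode equals its mean, the precision-weighted average.
Prior precision 1/σ₀² = 1/16 = 0.0625; data precision n/σ² = 49/5 = 9.8.
μ̂ = (0.0625·9 + 9.8·8.99) / (0.0625 + 9.8) = 88.6645/9.8625 = 177329/19725 ≈ 8.990.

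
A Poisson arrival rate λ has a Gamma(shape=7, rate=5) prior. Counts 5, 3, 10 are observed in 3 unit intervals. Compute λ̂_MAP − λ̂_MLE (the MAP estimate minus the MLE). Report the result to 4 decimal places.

MAP − MLE = -3.0000

Σxᵢ = 18. Posterior is Gamma(25, 8); MAP = (25−1)/8 = 24/8 ≈ 3.00000.
MLE = x̄ = 18/3 ≈ 6.00000.
Difference = 24/8 − 18/3 = -3 ≈ -3.0000.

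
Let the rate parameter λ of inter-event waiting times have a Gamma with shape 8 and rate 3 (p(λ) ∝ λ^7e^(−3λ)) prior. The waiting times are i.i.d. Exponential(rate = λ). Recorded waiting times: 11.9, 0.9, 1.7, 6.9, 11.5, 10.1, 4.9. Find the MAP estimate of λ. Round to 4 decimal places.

The Exponential(rate=λ) likelihood is ∝ λ^n e^(−λΣtᵢ). Here n = 7 and Σtᵢ = 11.9 + 0.9 + 1.7 + 6.9 + 11.5 + 10.1 + 4.9 = 47.9.
Posterior ∝ λ^7e^(−3λ) · λ^7e^(−47.9λ) = λ^14e^(−50.9λ), i.e. Gamma(15, 50.9).
Mode = (a−1)/b = 14/50.9 ≈ 0.2750.

λ̂_MAP = 0.2750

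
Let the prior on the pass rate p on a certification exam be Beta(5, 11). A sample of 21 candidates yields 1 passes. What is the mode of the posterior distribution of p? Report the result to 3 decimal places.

Prior: Beta(5, 11).
Data: 1 success in 21 trials. The binomial likelihood contributes p(1−p)^20, so the posterior is Beta(5+1, 11+20) = Beta(6, 31).
For Beta(a, b) with a, b > 1 the mode is (a−1)/(a+b−2) = 5/35 ≈ 0.143.

p̂_MAP = 0.143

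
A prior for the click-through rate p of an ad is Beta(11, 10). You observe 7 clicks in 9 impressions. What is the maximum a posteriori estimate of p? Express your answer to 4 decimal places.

Prior: Beta(11, 10).
Data: 7 successes in 9 trials. The binomial likelihood contributes p^7(1−p)^2, so the posterior is Beta(11+7, 10+2) = Beta(18, 12).
For Beta(a, b) with a, b > 1 the mode is (a−1)/(a+b−2) = 17/28 ≈ 0.6071.

p̂_MAP = 0.6071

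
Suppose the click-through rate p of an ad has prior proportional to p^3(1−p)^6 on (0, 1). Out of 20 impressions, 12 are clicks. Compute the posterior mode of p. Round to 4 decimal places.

The prior density ∝ p^3(1−p)^6 is the kernel of Beta(4, 7).
Data: 12 successes in 20 trials. The binomial likelihood contributes p^12(1−p)^8, so the posterior is Beta(4+12, 7+8) = Beta(16, 15).
For Beta(a, b) with a, b > 1 the mode is (a−1)/(a+b−2) = 15/29 ≈ 0.5172.

p̂_MAP = 0.5172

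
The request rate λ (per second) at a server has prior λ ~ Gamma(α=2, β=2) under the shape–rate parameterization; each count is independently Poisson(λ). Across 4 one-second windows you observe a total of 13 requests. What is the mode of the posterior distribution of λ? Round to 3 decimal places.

λ̂_MAP = 2.333

Σxᵢ = 13, n = 4.
Posterior ∝ λe^(−2λ) · λ^13e^(−4λ) = λ^14e^(−6λ), i.e. Gamma(shape=15, rate=6).
The mode of a Gamma(a, b) with a ≥ 1 (shape–rate) is (a−1)/b = 14/6 ≈ 2.333.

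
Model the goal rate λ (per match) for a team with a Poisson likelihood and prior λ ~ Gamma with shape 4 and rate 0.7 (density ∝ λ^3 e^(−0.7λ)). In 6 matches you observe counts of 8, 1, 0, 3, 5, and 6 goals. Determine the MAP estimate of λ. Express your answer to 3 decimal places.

λ̂_MAP = 3.881

Σxᵢ = 8+1+0+3+5+6 = 23, with n = 6.
Posterior ∝ λ^3e^(−0.7λ) · λ^23e^(−6λ) = λ^26e^(−6.7λ), i.e. Gamma(shape=27, rate=6.7).
The mode of a Gamma(a, b) with a ≥ 1 (shape–rate) is (a−1)/b = 26/6.7 ≈ 3.881.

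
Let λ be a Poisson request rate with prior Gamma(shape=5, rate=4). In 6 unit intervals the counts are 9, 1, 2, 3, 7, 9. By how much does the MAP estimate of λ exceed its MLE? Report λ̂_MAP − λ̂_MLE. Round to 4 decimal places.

MAP − MLE = -1.6667

Σxᵢ = 31. Posterior is Gamma(36, 10); MAP = (36−1)/10 = 35/10 ≈ 3.50000.
MLE = x̄ = 31/6 ≈ 5.16667.
Difference = 35/10 − 31/6 = -5/3 ≈ -1.6667.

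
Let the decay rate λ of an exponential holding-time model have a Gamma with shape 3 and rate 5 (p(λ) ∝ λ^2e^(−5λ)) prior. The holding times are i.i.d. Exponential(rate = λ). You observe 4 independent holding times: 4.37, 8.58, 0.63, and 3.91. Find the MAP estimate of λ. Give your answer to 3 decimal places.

λ̂_MAP = 0.267

The Exponential(rate=λ) likelihood is ∝ λ^n e^(−λΣtᵢ). Here n = 4 and Σtᵢ = 4.37 + 8.58 + 0.63 + 3.91 = 17.49.
Posterior ∝ λ^2e^(−5λ) · λ^4e^(−17.49λ) = λ^6e^(−22.49λ), i.e. Gamma(7, 22.49).
Mode = (a−1)/b = 6/22.49 ≈ 0.267.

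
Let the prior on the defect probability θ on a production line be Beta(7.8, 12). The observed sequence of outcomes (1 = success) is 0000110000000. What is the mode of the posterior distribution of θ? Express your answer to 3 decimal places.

θ̂_MAP = 0.286

Prior: Beta(7.8, 12).
Data: 2 successes in 13 trials (from the sequence). The binomial likelihood contributes θ^2(1−θ)^11, so the posterior is Beta(7.8+2, 12+11) = Beta(9.8, 23).
For Beta(a, b) with a, b > 1 the mode is (a−1)/(a+b−2) = 8.8/30.8 ≈ 0.286.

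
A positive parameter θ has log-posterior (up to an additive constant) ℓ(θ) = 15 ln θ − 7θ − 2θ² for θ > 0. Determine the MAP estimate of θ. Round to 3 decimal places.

ℓ'(θ) = 15/θ − 7 − 4θ. Setting this to zero and multiplying by θ: 4θ² + 7θ − 15 = 0.
θ = (−7 + √(7² + 4·4·15)) / (2·4) = (−7 + √289) / 8 = (−7 + 17)/8 = 5/4.
ℓ''(θ) = −15/θ² − 4 < 0, confirming a maximum.

θ̂_MAP = 1.250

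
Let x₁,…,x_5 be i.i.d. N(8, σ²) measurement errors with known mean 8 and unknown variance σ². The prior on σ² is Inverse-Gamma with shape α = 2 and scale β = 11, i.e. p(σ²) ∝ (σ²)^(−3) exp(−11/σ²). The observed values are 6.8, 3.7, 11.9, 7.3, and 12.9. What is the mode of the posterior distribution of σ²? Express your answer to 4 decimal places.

σ̂²_MAP = 7.4218

Sum of squared deviations about the known mean: SS = (6.8−8)² + (3.7−8)² + (11.9−8)² + (7.3−8)² + (12.9−8)² = 59.64.
The Normal likelihood contributes (σ²)^(−n/2) exp(−SS/(2σ²)), so the posterior is Inverse-Gamma(α + n/2, β + SS/2) = Inverse-Gamma(4.5, 40.82).
The mode of Inverse-Gamma(a, b) is b/(a+1) = 40.82/5.5 ≈ 7.4218.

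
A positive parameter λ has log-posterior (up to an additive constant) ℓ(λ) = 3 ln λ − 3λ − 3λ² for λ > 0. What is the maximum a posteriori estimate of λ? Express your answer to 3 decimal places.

λ̂_MAP = 0.500

ℓ'(λ) = 3/λ − 3 − 6λ. Setting this to zero and multiplying by λ: 6λ² + 3λ − 3 = 0.
λ = (−3 + √(3² + 4·6·3)) / (2·6) = (−3 + √81) / 12 = (−3 + 9)/12 = 1/2.
ℓ''(λ) = −3/λ² − 6 < 0, confirming a maximum.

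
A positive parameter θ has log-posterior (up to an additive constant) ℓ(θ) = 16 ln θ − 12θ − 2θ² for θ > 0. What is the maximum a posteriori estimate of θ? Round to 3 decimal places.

θ̂_MAP = 1.000

ℓ'(θ) = 16/θ − 12 − 4θ. Setting this to zero and multiplying by θ: 4θ² + 12θ − 16 = 0.
θ = (−12 + √(12² + 4·4·16)) / (2·4) = (−12 + √400) / 8 = (−12 + 20)/8 = 1.
ℓ''(θ) = −16/θ² − 4 < 0, confirming a maximum.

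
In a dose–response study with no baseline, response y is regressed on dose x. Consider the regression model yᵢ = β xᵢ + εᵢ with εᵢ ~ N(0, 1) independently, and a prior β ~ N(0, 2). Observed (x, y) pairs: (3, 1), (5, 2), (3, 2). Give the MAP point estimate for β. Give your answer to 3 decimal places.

log p(β | y) = −Σ(yᵢ − βxᵢ)²/(2·1) − β²/(2·2) + const.
Setting the derivative to zero: Σxᵢ(yᵢ − βxᵢ)/1 − β/2 = 0, so β = Σxᵢyᵢ / (Σxᵢ² + σ²/τ²).
Σxᵢyᵢ = 3·1 + 5·2 + 3·2 = 19; Σxᵢ² = 43; σ²/τ² = 0.5.
β̂_MAP = 19 / (43 + 0.5) = 19/43.5 ≈ 0.437.

β̂_MAP = 0.437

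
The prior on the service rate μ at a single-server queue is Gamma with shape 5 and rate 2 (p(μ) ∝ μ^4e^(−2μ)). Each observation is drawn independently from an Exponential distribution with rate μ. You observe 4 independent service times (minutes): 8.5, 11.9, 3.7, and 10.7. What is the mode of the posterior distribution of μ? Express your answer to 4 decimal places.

The Exponential(rate=μ) likelihood is ∝ μ^n e^(−μΣtᵢ). Here n = 4 and Σtᵢ = 8.5 + 11.9 + 3.7 + 10.7 = 34.8.
Posterior ∝ μ^4e^(−2μ) · μ^4e^(−34.8μ) = μ^8e^(−36.8μ), i.e. Gamma(9, 36.8).
Mode = (a−1)/b = 8/36.8 ≈ 0.2174.

μ̂_MAP = 0.2174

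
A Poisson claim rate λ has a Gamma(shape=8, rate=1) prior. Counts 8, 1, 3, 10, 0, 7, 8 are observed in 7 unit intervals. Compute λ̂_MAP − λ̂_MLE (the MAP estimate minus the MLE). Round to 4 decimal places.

Σxᵢ = 37. Posterior is Gamma(45, 8); MAP = (45−1)/8 = 44/8 ≈ 5.50000.
MLE = x̄ = 37/7 ≈ 5.28571.
Difference = 44/8 − 37/7 = 3/14 ≈ 0.2143.

MAP − MLE = 0.2143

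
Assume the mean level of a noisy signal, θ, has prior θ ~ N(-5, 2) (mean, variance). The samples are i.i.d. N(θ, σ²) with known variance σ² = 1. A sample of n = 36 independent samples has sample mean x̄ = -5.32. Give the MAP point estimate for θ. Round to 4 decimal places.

n = 36, x̄ = -5.32.
For a Normal prior and Normal likelihood with known variance, the posterior is Normal; its mode equals its mean, the precision-weighted average.
Prior precision 1/σ₀² = 1/2 = 0.5; data precision n/σ² = 36/1 = 36.
θ̂ = (0.5·(-5) + 36·(-5.32)) / (0.5 + 36) = (-194.02)/36.5 = -9701/1825 ≈ -5.3156.

θ̂_MAP = -5.3156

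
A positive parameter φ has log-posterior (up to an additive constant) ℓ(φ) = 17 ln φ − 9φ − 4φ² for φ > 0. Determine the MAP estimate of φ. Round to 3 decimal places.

ℓ'(φ) = 17/φ − 9 − 8φ. Setting this to zero and multiplying by φ: 8φ² + 9φ − 17 = 0.
φ = (−9 + √(9² + 4·8·17)) / (2·8) = (−9 + √625) / 16 = (−9 + 25)/16 = 1.
ℓ''(φ) = −17/φ² − 8 < 0, confirming a maximum.

φ̂_MAP = 1.000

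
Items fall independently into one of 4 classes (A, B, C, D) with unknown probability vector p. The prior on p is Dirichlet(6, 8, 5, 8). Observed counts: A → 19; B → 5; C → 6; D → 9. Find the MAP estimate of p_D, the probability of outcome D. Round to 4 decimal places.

The posterior is Dirichlet(αᵢ + nᵢ) = Dirichlet(25, 13, 11, 17).
For a Dirichlet(a₁,…,a_K) with all aᵢ > 1, the mode has j-th component (aⱼ − 1)/(Σaᵢ − K).
Here Σaᵢ = 66 and K = 4, so p_D = (17 − 1)/(66 − 4) = 16/62 ≈ 0.2581.

MAP estimate of p_D = 0.2581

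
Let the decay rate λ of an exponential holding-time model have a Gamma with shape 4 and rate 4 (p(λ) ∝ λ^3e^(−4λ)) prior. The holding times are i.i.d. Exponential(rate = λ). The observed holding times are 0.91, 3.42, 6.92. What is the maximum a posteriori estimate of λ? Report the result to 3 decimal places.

The Exponential(rate=λ) likelihood is ∝ λ^n e^(−λΣtᵢ). Here n = 3 and Σtᵢ = 0.91 + 3.42 + 6.92 = 11.25.
Posterior ∝ λ^3e^(−4λ) · λ^3e^(−11.25λ) = λ^6e^(−15.25λ), i.e. Gamma(7, 15.25).
Mode = (a−1)/b = 6/15.25 ≈ 0.393.

λ̂_MAP = 0.393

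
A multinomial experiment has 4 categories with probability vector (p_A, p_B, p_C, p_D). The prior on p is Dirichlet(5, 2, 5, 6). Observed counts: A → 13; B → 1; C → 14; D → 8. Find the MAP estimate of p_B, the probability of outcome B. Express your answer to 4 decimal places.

The posterior is Dirichlet(αᵢ + nᵢ) = Dirichlet(18, 3, 19, 14).
For a Dirichlet(a₁,…,a_K) with all aᵢ > 1, the mode has j-th component (aⱼ − 1)/(Σaᵢ − K).
Here Σaᵢ = 54 and K = 4, so p_B = (3 − 1)/(54 − 4) = 2/50 ≈ 0.0400.

MAP estimate of p_B = 0.0400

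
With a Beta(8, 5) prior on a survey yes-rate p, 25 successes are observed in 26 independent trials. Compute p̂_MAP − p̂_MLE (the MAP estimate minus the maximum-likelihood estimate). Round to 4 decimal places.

MAP − MLE = -0.0967

Posterior is Beta(33, 6); MAP = (33−1)/(39−2) = 32/37 ≈ 0.86486.
MLE ignores the prior: p̂_MLE = k/n = 25/26 ≈ 0.96154.
Difference = 32/37 − 25/26 = -93/962 ≈ -0.0967.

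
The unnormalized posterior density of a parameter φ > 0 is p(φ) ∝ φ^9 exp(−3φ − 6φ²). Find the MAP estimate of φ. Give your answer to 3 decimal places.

φ̂_MAP = 0.750

ℓ'(φ) = 9/φ − 3 − 12φ. Setting this to zero and multiplying by φ: 12φ² + 3φ − 9 = 0.
φ = (−3 + √(3² + 4·12·9)) / (2·12) = (−3 + √441) / 24 = (−3 + 21)/24 = 3/4.
ℓ''(φ) = −9/φ² − 12 < 0, confirming a maximum.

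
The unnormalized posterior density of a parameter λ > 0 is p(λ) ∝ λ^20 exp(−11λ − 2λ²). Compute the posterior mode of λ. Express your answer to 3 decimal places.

λ̂_MAP = 1.250

ℓ'(λ) = 20/λ − 11 − 4λ. Setting this to zero and multiplying by λ: 4λ² + 11λ − 20 = 0.
λ = (−11 + √(11² + 4·4·20)) / (2·4) = (−11 + √441) / 8 = (−11 + 21)/8 = 5/4.
ℓ''(λ) = −20/λ² − 4 < 0, confirming a maximum.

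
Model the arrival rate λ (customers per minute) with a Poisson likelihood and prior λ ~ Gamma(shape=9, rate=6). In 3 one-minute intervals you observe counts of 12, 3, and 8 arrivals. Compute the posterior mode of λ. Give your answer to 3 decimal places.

Σxᵢ = 12+3+8 = 23, with n = 3.
Posterior ∝ λ^8e^(−6λ) · λ^23e^(−3λ) = λ^31e^(−9λ), i.e. Gamma(shape=32, rate=9).
The mode of a Gamma(a, b) with a ≥ 1 (shape–rate) is (a−1)/b = 31/9 ≈ 3.444.

λ̂_MAP = 3.444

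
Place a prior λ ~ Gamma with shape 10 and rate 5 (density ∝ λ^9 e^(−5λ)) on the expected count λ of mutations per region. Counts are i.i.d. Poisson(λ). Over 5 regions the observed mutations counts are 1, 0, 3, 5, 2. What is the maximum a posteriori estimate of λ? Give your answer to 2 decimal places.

Σxᵢ = 1+0+3+5+2 = 11, with n = 5.
Posterior ∝ λ^9e^(−5λ) · λ^11e^(−5λ) = λ^20e^(−10λ), i.e. Gamma(shape=21, rate=10).
The mode of a Gamma(a, b) with a ≥ 1 (shape–rate) is (a−1)/b = 20/10 ≈ 2.00.

λ̂_MAP = 2.00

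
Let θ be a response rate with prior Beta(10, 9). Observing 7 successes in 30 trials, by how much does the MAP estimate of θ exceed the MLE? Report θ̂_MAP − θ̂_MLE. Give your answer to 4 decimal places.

MAP − MLE = 0.1071

Posterior is Beta(17, 32); MAP = (17−1)/(49−2) = 16/47 ≈ 0.34043.
MLE ignores the prior: θ̂_MLE = k/n = 7/30 ≈ 0.23333.
Difference = 16/47 − 7/30 = 151/1410 ≈ 0.1071.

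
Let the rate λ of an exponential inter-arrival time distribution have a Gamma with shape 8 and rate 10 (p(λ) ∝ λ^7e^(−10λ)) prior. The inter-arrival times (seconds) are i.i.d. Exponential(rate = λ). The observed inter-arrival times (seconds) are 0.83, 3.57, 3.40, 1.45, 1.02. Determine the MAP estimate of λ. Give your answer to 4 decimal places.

λ̂_MAP = 0.5920

The Exponential(rate=λ) likelihood is ∝ λ^n e^(−λΣtᵢ). Here n = 5 and Σtᵢ = 0.83 + 3.57 + 3.40 + 1.45 + 1.02 = 10.27.
Posterior ∝ λ^7e^(−10λ) · λ^5e^(−10.27λ) = λ^12e^(−20.27λ), i.e. Gamma(13, 20.27).
Mode = (a−1)/b = 12/20.27 ≈ 0.5920.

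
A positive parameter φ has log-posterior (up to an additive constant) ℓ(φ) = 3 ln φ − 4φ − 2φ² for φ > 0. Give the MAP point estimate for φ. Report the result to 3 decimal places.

ℓ'(φ) = 3/φ − 4 − 4φ. Setting this to zero and multiplying by φ: 4φ² + 4φ − 3 = 0.
φ = (−4 + √(4² + 4·4·3)) / (2·4) = (−4 + √64) / 8 = (−4 + 8)/8 = 1/2.
ℓ''(φ) = −3/φ² − 4 < 0, confirming a maximum.

φ̂_MAP = 0.500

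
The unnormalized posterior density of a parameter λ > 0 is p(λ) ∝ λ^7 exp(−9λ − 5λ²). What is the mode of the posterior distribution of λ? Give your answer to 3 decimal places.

ℓ'(λ) = 7/λ − 9 − 10λ. Setting this to zero and multiplying by λ: 10λ² + 9λ − 7 = 0.
λ = (−9 + √(9² + 4·10·7)) / (2·10) = (−9 + √361) / 20 = (−9 + 19)/20 = 1/2.
ℓ''(λ) = −7/λ² − 10 < 0, confirming a maximum.

λ̂_MAP = 0.500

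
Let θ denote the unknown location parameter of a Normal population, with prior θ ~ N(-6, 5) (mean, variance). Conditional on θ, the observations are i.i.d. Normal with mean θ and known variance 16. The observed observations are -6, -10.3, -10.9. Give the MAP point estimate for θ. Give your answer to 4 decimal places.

n = 3; x̄ = ((-6) + (-10.3) + (-10.9))/3 = -27.2/3 = -136/15 ≈ -9.0667.
For a Normal prior and Normal likelihood with known variance, the posterior is Normal; its mode equals its mean, the precision-weighted average.
Prior precision 1/σ₀² = 1/5 = 0.2; data precision n/σ² = 3/16 = 0.1875.
θ̂ = (0.2·(-6) + 0.1875·(-136/15)) / (0.2 + 0.1875) = (-2.9)/0.3875 = -232/31 ≈ -7.4839.

θ̂_MAP = -7.4839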